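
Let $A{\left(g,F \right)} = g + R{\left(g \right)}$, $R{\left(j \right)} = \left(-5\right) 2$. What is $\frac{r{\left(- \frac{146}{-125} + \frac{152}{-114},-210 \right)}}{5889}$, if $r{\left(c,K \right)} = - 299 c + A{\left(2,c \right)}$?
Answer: $\frac{15538}{2208375} \approx 0.0070359$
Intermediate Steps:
$R{\left(j \right)} = -10$
$A{\left(g,F \right)} = -10 + g$ ($A{\left(g,F \right)} = g - 10 = -10 + g$)
$r{\left(c,K \right)} = -8 - 299 c$ ($r{\left(c,K \right)} = - 299 c + \left(-10 + 2\right) = - 299 c - 8 = -8 - 299 c$)
$\frac{r{\left(- \frac{146}{-125} + \frac{152}{-114},-210 \right)}}{5889} = \frac{-8 - 299 \left(- \frac{146}{-125} + \frac{152}{-114}\right)}{5889} = \left(-8 - 299 \left(\left(-146\right) \left(- \frac{1}{125}\right) + 152 \left(- \frac{1}{114}\right)\right)\right) \frac{1}{5889} = \left(-8 - 299 \left(\frac{146}{125} - \frac{4}{3}\right)\right) \frac{1}{5889} = \left(-8 - - \frac{18538}{375}\right) \frac{1}{5889} = \left(-8 + \frac{18538}{375}\right) \frac{1}{5889} = \frac{15538}{375} \cdot \frac{1}{5889} = \frac{15538}{2208375}$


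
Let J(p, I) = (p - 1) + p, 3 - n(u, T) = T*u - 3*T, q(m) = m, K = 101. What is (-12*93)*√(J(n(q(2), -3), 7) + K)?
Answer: -11160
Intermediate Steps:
n(u, T) = 3 + 3*T - T*u (n(u, T) = 3 - (T*u - 3*T) = 3 - (-3*T + T*u) = 3 + (3*T - T*u) = 3 + 3*T - T*u)
J(p, I) = -1 + 2*p (J(p, I) = (-1 + p) + p = -1 + 2*p)
(-12*93)*√(J(n(q(2), -3), 7) + K) = (-12*93)*√((-1 + 2*(3 + 3*(-3) - 1*(-3)*2)) + 101) = -1116*√((-1 + 2*(3 - 9 + 6)) + 101) = -1116*√((-1 + 2*0) + 101) = -1116*√((-1 + 0) + 101) = -1116*√(-1 + 101) = -1116*√100 = -1116*10 = -11160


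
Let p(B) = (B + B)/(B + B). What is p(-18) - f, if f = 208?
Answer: -207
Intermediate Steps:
p(B) = 1 (p(B) = (2*B)/((2*B)) = (2*B)*(1/(2*B)) = 1)
p(-18) - f = 1 - 1*208 = 1 - 208 = -207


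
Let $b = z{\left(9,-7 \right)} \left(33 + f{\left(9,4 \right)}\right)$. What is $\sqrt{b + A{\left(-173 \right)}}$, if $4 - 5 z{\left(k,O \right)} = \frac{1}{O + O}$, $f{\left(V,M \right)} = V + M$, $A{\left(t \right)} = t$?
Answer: $\frac{2 i \sqrt{41510}}{35} \approx 11.642 i$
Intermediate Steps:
$f{\left(V,M \right)} = M + V$
$z{\left(k,O \right)} = \frac{4}{5} - \frac{1}{10 O}$ ($z{\left(k,O \right)} = \frac{4}{5} - \frac{1}{5 \left(O + O\right)} = \frac{4}{5} - \frac{1}{5 \cdot 2 O} = \frac{4}{5} - \frac{\frac{1}{2} \frac{1}{O}}{5} = \frac{4}{5} - \frac{1}{10 O}$)
$b = \frac{1311}{35}$ ($b = \frac{-1 + 8 \left(-7\right)}{10 \left(-7\right)} \left(33 + \left(4 + 9\right)\right) = \frac{1}{10} \left(- \frac{1}{7}\right) \left(-1 - 56\right) \left(33 + 13\right) = \frac{1}{10} \left(- \frac{1}{7}\right) \left(-57\right) 46 = \frac{57}{70} \cdot 46 = \frac{1311}{35} \approx 37.457$)
$\sqrt{b + A{\left(-173 \right)}} = \sqrt{\frac{1311}{35} - 173} = \sqrt{- \frac{4744}{35}} = \frac{2 i \sqrt{41510}}{35}$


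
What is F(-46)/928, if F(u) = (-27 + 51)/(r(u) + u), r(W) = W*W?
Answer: 1/80040 ≈ 1.2494e-5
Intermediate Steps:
r(W) = W²
F(u) = 24/(u + u²) (F(u) = (-27 + 51)/(u² + u) = 24/(u + u²))
F(-46)/928 = (24/(-46*(1 - 46)))/928 = (24*(-1/46)/(-45))*(1/928) = (24*(-1/46)*(-1/45))*(1/928) = (4/345)*(1/928) = 1/80040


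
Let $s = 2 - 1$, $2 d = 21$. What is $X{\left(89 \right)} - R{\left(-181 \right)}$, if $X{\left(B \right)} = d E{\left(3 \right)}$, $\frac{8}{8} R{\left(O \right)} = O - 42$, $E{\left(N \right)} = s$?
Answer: $\frac{467}{2} \approx 233.5$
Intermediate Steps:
$d = \frac{21}{2}$ ($d = \frac{1}{2} \cdot 21 = \frac{21}{2} \approx 10.5$)
$s = 1$
$E{\left(N \right)} = 1$
$R{\left(O \right)} = -42 + O$ ($R{\left(O \right)} = O - 42 = -42 + O$)
$X{\left(B \right)} = \frac{21}{2}$ ($X{\left(B \right)} = \frac{21}{2} \cdot 1 = \frac{21}{2}$)
$X{\left(89 \right)} - R{\left(-181 \right)} = \frac{21}{2} - \left(-42 - 181\right) = \frac{21}{2} - -223 = \frac{21}{2} + 223 = \frac{467}{2}$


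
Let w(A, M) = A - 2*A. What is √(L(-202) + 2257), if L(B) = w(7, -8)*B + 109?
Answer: 6*√105 ≈ 61.482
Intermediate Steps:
w(A, M) = -A
L(B) = 109 - 7*B (L(B) = (-1*7)*B + 109 = -7*B + 109 = 109 - 7*B)
√(L(-202) + 2257) = √((109 - 7*(-202)) + 2257) = √((109 + 1414) + 2257) = √(1523 + 2257) = √3780 = 6*√105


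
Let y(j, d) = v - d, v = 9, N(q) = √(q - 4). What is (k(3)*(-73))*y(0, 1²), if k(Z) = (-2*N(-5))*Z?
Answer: 10512*I ≈ 10512.0*I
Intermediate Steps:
N(q) = √(-4 + q)
y(j, d) = 9 - d
k(Z) = -6*I*Z (k(Z) = (-2*√(-4 - 5))*Z = (-6*I)*Z = -6*I*Z)
(k(3)*(-73))*y(0, 1²) = (-6*I*3*(-73))*(9 - 1*1²) = (-18*I*(-73))*(9 - 1*1) = (1314*I)*(9 - 1) = (1314*I)*8 = 10512*I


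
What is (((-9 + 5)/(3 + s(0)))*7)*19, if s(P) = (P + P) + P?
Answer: -532/3 ≈ -177.33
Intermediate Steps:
s(P) = 3*P (s(P) = 2*P + P = 3*P)
(((-9 + 5)/(3 + s(0)))*7)*19 = (((-9 + 5)/(3 + 3*0))*7)*19 = (-4/(3 + 0)*7)*19 = (-4/3*7)*19 = (-4*⅓*7)*19 = -4/3*7*19 = -28/3*19 = -532/3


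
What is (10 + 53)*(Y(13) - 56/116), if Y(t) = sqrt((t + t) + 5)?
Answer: -882/29 + 63*sqrt(31) ≈ 320.36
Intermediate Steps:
Y(t) = sqrt(5 + 2*t) (Y(t) = sqrt(2*t + 5) = sqrt(5 + 2*t))
(10 + 53)*(Y(13) - 56/116) = (10 + 53)*(sqrt(5 + 2*13) - 56/116) = 63*(sqrt(5 + 26) - 56*1/116) = 63*(sqrt(31) - 14/29) = 63*(-14/29 + sqrt(31)) = -882/29 + 63*sqrt(31)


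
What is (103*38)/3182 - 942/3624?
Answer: 932241/960964 ≈ 0.97011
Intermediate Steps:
(103*38)/3182 - 942/3624 = 3914*(1/3182) - 942*1/3624 = 1957/1591 - 157/604 = 932241/960964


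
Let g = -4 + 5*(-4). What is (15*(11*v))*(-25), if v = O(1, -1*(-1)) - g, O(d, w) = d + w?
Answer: -107250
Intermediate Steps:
g = -24 (g = -4 - 20 = -24)
v = 26 (v = (1 - 1*(-1)) - 1*(-24) = (1 + 1) + 24 = 2 + 24 = 26)
(15*(11*v))*(-25) = (15*(11*26))*(-25) = (15*286)*(-25) = 4290*(-25) = -107250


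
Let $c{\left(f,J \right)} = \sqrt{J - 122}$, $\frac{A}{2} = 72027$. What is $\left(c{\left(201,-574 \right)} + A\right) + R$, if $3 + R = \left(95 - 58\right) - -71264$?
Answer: $215352 + 2 i \sqrt{174} \approx 2.1535 \cdot 10^{5} + 26.382 i$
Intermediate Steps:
$A = 144054$ ($A = 2 \cdot 72027 = 144054$)
$c{\left(f,J \right)} = \sqrt{-122 + J}$
$R = 71298$ ($R = -3 + \left(\left(95 - 58\right) - -71264\right) = -3 + \left(37 + 71264\right) = -3 + 71301 = 71298$)
$\left(c{\left(201,-574 \right)} + A\right) + R = \left(\sqrt{-122 - 574} + 144054\right) + 71298 = \left(\sqrt{-696} + 144054\right) + 71298 = \left(2 i \sqrt{174} + 144054\right) + 71298 = \left(144054 + 2 i \sqrt{174}\right) + 71298 = 215352 + 2 i \sqrt{174}$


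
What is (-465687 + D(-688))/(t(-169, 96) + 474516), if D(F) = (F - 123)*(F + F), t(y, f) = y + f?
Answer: 650249/474443 ≈ 1.3706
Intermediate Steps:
t(y, f) = f + y
D(F) = 2*F*(-123 + F) (D(F) = (-123 + F)*(2*F) = 2*F*(-123 + F))
(-465687 + D(-688))/(t(-169, 96) + 474516) = (-465687 + 2*(-688)*(-123 - 688))/((96 - 169) + 474516) = (-465687 + 2*(-688)*(-811))/(-73 + 474516) = (-465687 + 1115936)/474443 = 650249*(1/474443) = 650249/474443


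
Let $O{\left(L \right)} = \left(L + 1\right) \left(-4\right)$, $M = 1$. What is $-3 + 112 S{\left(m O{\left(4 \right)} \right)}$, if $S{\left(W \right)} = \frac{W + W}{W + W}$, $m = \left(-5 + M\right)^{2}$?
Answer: $109$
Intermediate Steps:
$m = 16$ ($m = \left(-5 + 1\right)^{2} = \left(-4\right)^{2} = 16$)
$O{\left(L \right)} = -4 - 4 L$ ($O{\left(L \right)} = \left(1 + L\right) \left(-4\right) = -4 - 4 L$)
$S{\left(W \right)} = 1$ ($S{\left(W \right)} = \frac{2 W}{2 W} = 2 W \frac{1}{2 W} = 1$)
$-3 + 112 S{\left(m O{\left(4 \right)} \right)} = -3 + 112 \cdot 1 = -3 + 112 = 109$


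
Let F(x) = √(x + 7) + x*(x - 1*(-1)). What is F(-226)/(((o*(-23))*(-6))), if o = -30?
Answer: -565/46 - I*√219/4140 ≈ -12.283 - 0.0035746*I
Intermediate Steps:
F(x) = √(7 + x) + x*(1 + x) (F(x) = √(7 + x) + x*(x + 1) = √(7 + x) + x*(1 + x))
F(-226)/(((o*(-23))*(-6))) = (-226 + (-226)² + √(7 - 226))/((-30*(-23)*(-6))) = (-226 + 51076 + √(-219))/((690*(-6))) = (-226 + 51076 + I*√219)/(-4140) = (50850 + I*√219)*(-1/4140) = -565/46 - I*√219/4140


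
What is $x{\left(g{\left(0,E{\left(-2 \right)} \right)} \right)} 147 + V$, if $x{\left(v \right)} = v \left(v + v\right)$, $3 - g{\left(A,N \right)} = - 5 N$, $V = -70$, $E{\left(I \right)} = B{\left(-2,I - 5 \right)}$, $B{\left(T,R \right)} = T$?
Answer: $14336$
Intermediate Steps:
$E{\left(I \right)} = -2$
$g{\left(A,N \right)} = 3 + 5 N$ ($g{\left(A,N \right)} = 3 - - 5 N = 3 + 5 N$)
$x{\left(v \right)} = 2 v^{2}$ ($x{\left(v \right)} = v 2 v = 2 v^{2}$)
$x{\left(g{\left(0,E{\left(-2 \right)} \right)} \right)} 147 + V = 2 \left(3 + 5 \left(-2\right)\right)^{2} \cdot 147 - 70 = 2 \left(3 - 10\right)^{2} \cdot 147 - 70 = 2 \left(-7\right)^{2} \cdot 147 - 70 = 2 \cdot 49 \cdot 147 - 70 = 98 \cdot 147 - 70 = 14406 - 70 = 14336$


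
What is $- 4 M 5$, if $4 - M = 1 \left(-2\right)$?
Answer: $-120$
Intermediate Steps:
$M = 6$ ($M = 4 - 1 \left(-2\right) = 4 - -2 = 4 + 2 = 6$)
$- 4 M 5 = \left(-4\right) 6 \cdot 5 = \left(-24\right) 5 = -120$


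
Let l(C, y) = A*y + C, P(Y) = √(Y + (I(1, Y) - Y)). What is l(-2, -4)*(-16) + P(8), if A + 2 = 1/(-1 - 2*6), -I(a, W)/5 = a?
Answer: -1312/13 + I*√5 ≈ -100.92 + 2.2361*I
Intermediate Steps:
I(a, W) = -5*a
A = -27/13 (A = -2 + 1/(-1 - 2*6) = -2 + 1/(-1 - 12) = -2 + 1/(-13) = -2 - 1/13 = -27/13 ≈ -2.0769)
P(Y) = I*√5 (P(Y) = √(Y + (-5*1 - Y)) = √(Y + (-5 - Y)) = √(-5) = I*√5)
l(C, y) = C - 27*y/13 (l(C, y) = -27*y/13 + C = C - 27*y/13)
l(-2, -4)*(-16) + P(8) = (-2 - 27/13*(-4))*(-16) + I*√5 = (-2 + 108/13)*(-16) + I*√5 = (82/13)*(-16) + I*√5 = -1312/13 + I*√5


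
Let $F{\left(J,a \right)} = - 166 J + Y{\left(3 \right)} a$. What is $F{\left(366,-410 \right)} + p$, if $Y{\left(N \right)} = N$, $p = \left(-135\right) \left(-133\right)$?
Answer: $-44031$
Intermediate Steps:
$p = 17955$
$F{\left(J,a \right)} = - 166 J + 3 a$
$F{\left(366,-410 \right)} + p = \left(\left(-166\right) 366 + 3 \left(-410\right)\right) + 17955 = \left(-60756 - 1230\right) + 17955 = -61986 + 17955 = -44031$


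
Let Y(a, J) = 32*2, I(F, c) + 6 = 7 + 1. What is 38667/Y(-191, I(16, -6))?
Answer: 38667/64 ≈ 604.17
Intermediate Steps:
I(F, c) = 2 (I(F, c) = -6 + (7 + 1) = -6 + 8 = 2)
Y(a, J) = 64
38667/Y(-191, I(16, -6)) = 38667/64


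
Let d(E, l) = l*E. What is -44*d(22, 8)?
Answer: -7744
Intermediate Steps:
d(E, l) = E*l
-44*d(22, 8) = -968*8 = -44*176 = -7744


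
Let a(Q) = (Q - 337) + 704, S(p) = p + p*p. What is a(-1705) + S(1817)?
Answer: 3301968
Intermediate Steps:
S(p) = p + p²
a(Q) = 367 + Q (a(Q) = (-337 + Q) + 704 = 367 + Q)
a(-1705) + S(1817) = (367 - 1705) + 1817*(1 + 1817) = -1338 + 1817*1818 = -1338 + 3303306 = 3301968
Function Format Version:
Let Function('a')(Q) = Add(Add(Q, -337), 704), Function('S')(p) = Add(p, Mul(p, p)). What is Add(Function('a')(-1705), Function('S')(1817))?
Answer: 3301968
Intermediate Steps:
Function('S')(p) = Add(p, Pow(p, 2))
Function('a')(Q) = Add(367, Q) (Function('a')(Q) = Add(Add(-337, Q), 704) = Add(367, Q))
Add(Function('a')(-1705), Function('S')(1817)) = Add(Add(367, -1705), Mul(1817, Add(1, 1817))) = Add(-1338, Mul(1817, 1818)) = Add(-1338, 3303306) = 3301968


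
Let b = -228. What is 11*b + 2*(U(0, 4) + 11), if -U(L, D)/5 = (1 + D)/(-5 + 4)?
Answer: -2436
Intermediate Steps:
U(L, D) = 5 + 5*D (U(L, D) = -5*(1 + D)/(-5 + 4) = -5*(1 + D)/(-1) = -5*(1 + D)*(-1) = -5*(-1 - D) = 5 + 5*D)
11*b + 2*(U(0, 4) + 11) = 11*(-228) + 2*((5 + 5*4) + 11) = -2508 + 2*((5 + 20) + 11) = -2508 + 2*(25 + 11) = -2508 + 2*36 = -2508 + 72 = -2436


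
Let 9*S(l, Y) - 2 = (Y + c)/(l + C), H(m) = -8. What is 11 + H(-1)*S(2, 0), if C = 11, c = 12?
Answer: 983/117 ≈ 8.4017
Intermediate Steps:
S(l, Y) = 2/9 + (12 + Y)/(9*(11 + l)) (S(l, Y) = 2/9 + ((Y + 12)/(l + 11))/9 = 2/9 + ((12 + Y)/(11 + l))/9 = 2/9 + (12 + Y)/(9*(11 + l)))
11 + H(-1)*S(2, 0) = 11 - 8*(34 + 0 + 2*2)/(9*(11 + 2)) = 11 - 8*(34 + 0 + 4)/(9*13) = 11 - 8*38/(9*13) = 11 - 8*38/117 = 11 - 304/117 = 983/117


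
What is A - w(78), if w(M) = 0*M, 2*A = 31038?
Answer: 15519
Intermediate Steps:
A = 15519 (A = (½)*31038 = 15519)
w(M) = 0
A - w(78) = 15519 - 1*0 = 15519 + 0 = 15519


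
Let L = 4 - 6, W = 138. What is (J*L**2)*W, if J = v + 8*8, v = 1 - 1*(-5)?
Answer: 38640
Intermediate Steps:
v = 6 (v = 1 + 5 = 6)
L = -2
J = 70 (J = 6 + 8*8 = 6 + 64 = 70)
(J*L**2)*W = (70*(-2)**2)*138 = (70*4)*138 = 280*138 = 38640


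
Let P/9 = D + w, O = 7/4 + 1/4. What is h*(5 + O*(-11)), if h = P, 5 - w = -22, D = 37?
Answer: -9792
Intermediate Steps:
O = 2 (O = 7*(¼) + 1*(¼) = 7/4 + ¼ = 2)
w = 27 (w = 5 - 1*(-22) = 5 + 22 = 27)
P = 576 (P = 9*(37 + 27) = 9*64 = 576)
h = 576
h*(5 + O*(-11)) = 576*(5 + 2*(-11)) = 576*(5 - 22) = 576*(-17) = -9792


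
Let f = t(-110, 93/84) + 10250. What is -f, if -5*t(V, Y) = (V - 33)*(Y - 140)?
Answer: -878873/140 ≈ -6277.7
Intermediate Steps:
t(V, Y) = -(-140 + Y)*(-33 + V)/5 (t(V, Y) = -(V - 33)*(Y - 140)/5 = -(-33 + V)*(-140 + Y)/5 = -(-140 + Y)*(-33 + V)/5)
f = 878873/140 (f = (-924 + 28*(-110) + 33*(93/84)/5 - ⅕*(-110)*93/84) + 10250 = (-924 - 3080 + 33*(93*(1/84))/5 - ⅕*(-110)*93*(1/84)) + 10250 = (-924 - 3080 + (33/5)*(31/28) - ⅕*(-110)*31/28) + 10250 = (-924 - 3080 + 1023/140 + 341/14) + 10250 = -556127/140 + 10250 = 878873/140 ≈ 6277.7)
-f = -1*878873/140 = -878873/140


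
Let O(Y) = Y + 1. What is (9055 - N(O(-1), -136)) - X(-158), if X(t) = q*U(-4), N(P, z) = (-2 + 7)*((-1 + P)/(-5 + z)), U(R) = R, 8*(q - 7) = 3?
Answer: 2561819/282 ≈ 9084.5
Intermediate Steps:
q = 59/8 (q = 7 + (⅛)*3 = 7 + 3/8 = 59/8 ≈ 7.3750)
O(Y) = 1 + Y
N(P, z) = 5*(-1 + P)/(-5 + z) (N(P, z) = 5*((-1 + P)/(-5 + z)) = 5*(-1 + P)/(-5 + z))
X(t) = -59/2 (X(t) = (59/8)*(-4) = -59/2)
(9055 - N(O(-1), -136)) - X(-158) = (9055 - 5*(-1 + (1 - 1))/(-5 - 136)) - 1*(-59/2) = (9055 - 5*(-1 + 0)/(-141)) + 59/2 = (9055 - 5*(-1)*(-1)/141) + 59/2 = (9055 - 1*5/141) + 59/2 = (9055 - 5/141) + 59/2 = 1276750/141 + 59/2 = 2561819/282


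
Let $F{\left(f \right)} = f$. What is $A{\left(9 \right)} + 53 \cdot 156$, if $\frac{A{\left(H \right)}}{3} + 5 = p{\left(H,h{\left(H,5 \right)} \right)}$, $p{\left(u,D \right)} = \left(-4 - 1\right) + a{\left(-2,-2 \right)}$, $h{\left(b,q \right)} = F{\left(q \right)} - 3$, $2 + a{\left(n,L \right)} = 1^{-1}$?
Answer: $8235$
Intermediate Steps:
$a{\left(n,L \right)} = -1$ ($a{\left(n,L \right)} = -2 + 1^{-1} = -2 + 1 = -1$)
$h{\left(b,q \right)} = -3 + q$ ($h{\left(b,q \right)} = q - 3 = -3 + q$)
$p{\left(u,D \right)} = -6$ ($p{\left(u,D \right)} = \left(-4 - 1\right) - 1 = -5 - 1 = -6$)
$A{\left(H \right)} = -33$ ($A{\left(H \right)} = -15 + 3 \left(-6\right) = -15 - 18 = -33$)
$A{\left(9 \right)} + 53 \cdot 156 = -33 + 53 \cdot 156 = -33 + 8268 = 8235$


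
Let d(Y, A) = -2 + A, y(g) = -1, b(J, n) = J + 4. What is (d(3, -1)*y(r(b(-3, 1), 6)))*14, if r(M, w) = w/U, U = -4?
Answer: 42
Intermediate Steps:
b(J, n) = 4 + J
r(M, w) = -w/4 (r(M, w) = w/(-4) = w*(-¼) = -w/4)
(d(3, -1)*y(r(b(-3, 1), 6)))*14 = ((-2 - 1)*(-1))*14 = -3*(-1)*14 = 3*14 = 42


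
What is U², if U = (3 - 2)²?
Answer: 1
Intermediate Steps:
U = 1 (U = 1² = 1)
U² = 1² = 1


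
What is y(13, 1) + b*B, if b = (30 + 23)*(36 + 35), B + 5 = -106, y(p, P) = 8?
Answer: -417685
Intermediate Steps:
B = -111 (B = -5 - 106 = -111)
b = 3763 (b = 53*71 = 3763)
y(13, 1) + b*B = 8 + 3763*(-111) = 8 - 417693 = -417685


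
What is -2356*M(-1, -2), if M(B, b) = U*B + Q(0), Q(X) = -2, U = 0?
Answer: 4712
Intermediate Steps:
M(B, b) = -2 (M(B, b) = 0*B - 2 = 0 - 2 = -2)
-2356*M(-1, -2) = -2356*(-2) = 4712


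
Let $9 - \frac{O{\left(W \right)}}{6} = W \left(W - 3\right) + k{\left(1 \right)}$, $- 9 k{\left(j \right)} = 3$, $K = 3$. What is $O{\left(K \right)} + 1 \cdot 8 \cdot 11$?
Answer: $144$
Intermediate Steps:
$k{\left(j \right)} = - \frac{1}{3}$ ($k{\left(j \right)} = \left(- \frac{1}{9}\right) 3 = - \frac{1}{3}$)
$O{\left(W \right)} = 56 - 6 W \left(-3 + W\right)$ ($O{\left(W \right)} = 54 - 6 \left(W \left(W - 3\right) - \frac{1}{3}\right) = 54 - 6 \left(W \left(-3 + W\right) - \frac{1}{3}\right) = 54 - 6 \left(- \frac{1}{3} + W \left(-3 + W\right)\right) = 54 - \left(-2 + 6 W \left(-3 + W\right)\right) = 56 - 6 W \left(-3 + W\right)$)
$O{\left(K \right)} + 1 \cdot 8 \cdot 11 = \left(56 - 6 \cdot 3^{2} + 18 \cdot 3\right) + 1 \cdot 8 \cdot 11 = \left(56 - 54 + 54\right) + 8 \cdot 11 = \left(56 - 54 + 54\right) + 88 = 56 + 88 = 144$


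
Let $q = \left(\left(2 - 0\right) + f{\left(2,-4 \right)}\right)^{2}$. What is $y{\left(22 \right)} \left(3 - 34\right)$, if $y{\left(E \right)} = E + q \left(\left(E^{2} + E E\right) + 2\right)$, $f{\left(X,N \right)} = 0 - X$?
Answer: $-682$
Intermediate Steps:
$f{\left(X,N \right)} = - X$
$q = 0$ ($q = \left(\left(2 - 0\right) - 2\right)^{2} = \left(\left(2 + 0\right) - 2\right)^{2} = \left(2 - 2\right)^{2} = 0^{2} = 0$)
$y{\left(E \right)} = E$ ($y{\left(E \right)} = E + 0 \left(\left(E^{2} + E E\right) + 2\right) = E + 0 \left(\left(E^{2} + E^{2}\right) + 2\right) = E + 0 \left(2 E^{2} + 2\right) = E + 0 \left(2 + 2 E^{2}\right) = E + 0 = E$)
$y{\left(22 \right)} \left(3 - 34\right) = 22 \left(3 - 34\right) = 22 \left(-31\right) = -682$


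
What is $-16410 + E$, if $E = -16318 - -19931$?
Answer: $-12797$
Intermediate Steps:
$E = 3613$ ($E = -16318 + 19931 = 3613$)
$-16410 + E = -16410 + 3613 = -12797$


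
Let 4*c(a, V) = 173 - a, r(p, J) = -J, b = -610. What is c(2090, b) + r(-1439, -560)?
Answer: 323/4 ≈ 80.750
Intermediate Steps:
c(a, V) = 173/4 - a/4 (c(a, V) = (173 - a)/4 = 173/4 - a/4)
c(2090, b) + r(-1439, -560) = (173/4 - 1/4*2090) - 1*(-560) = (173/4 - 1045/2) + 560 = -1917/4 + 560 = 323/4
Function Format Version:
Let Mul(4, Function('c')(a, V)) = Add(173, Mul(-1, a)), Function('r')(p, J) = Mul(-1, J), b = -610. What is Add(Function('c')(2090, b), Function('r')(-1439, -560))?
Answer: Rational(323, 4) ≈ 80.750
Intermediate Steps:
Function('c')(a, V) = Add(Rational(173, 4), Mul(Rational(-1, 4), a)) (Function('c')(a, V) = Mul(Rational(1, 4), Add(173, Mul(-1, a))) = Add(Rational(173, 4), Mul(Rational(-1, 4), a)))
Add(Function('c')(2090, b), Function('r')(-1439, -560)) = Add(Add(Rational(173, 4), Mul(Rational(-1, 4), 2090)), Mul(-1, -560)) = Add(Add(Rational(173, 4), Rational(-1045, 2)), 560) = Add(Rational(-1917, 4), 560) = Rational(323, 4)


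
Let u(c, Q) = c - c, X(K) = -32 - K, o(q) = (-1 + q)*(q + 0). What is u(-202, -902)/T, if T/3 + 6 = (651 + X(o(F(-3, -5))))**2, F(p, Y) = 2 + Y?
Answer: 0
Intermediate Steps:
o(q) = q*(-1 + q) (o(q) = (-1 + q)*q = q*(-1 + q))
u(c, Q) = 0
T = 1105329 (T = -18 + 3*(651 + (-32 - (2 - 5)*(-1 + (2 - 5))))**2 = -18 + 3*(651 + (-32 - (-3)*(-1 - 3)))**2 = -18 + 3*(651 + (-32 - (-3)*(-4)))**2 = -18 + 3*(651 + (-32 - 1*12))**2 = -18 + 3*(651 + (-32 - 12))**2 = -18 + 3*(651 - 44)**2 = -18 + 3*607**2 = -18 + 3*368449 = -18 + 1105347 = 1105329)
u(-202, -902)/T = 0/1105329 = 0*(1/1105329) = 0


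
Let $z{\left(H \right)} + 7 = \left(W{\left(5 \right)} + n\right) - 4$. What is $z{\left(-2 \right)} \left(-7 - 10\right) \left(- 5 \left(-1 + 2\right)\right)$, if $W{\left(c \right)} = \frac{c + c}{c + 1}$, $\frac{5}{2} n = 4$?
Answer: $- \frac{1972}{3} \approx -657.33$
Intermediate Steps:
$n = \frac{8}{5}$ ($n = \frac{2}{5} \cdot 4 = \frac{8}{5} \approx 1.6$)
$W{\left(c \right)} = \frac{2 c}{1 + c}$
$z{\left(H \right)} = - \frac{116}{15}$ ($z{\left(H \right)} = -7 + \left(\left(2 \cdot 5 \frac{1}{1 + 5} + \frac{8}{5}\right) - 4\right) = -7 - \left(\frac{12}{5} - \frac{5}{3}\right) = -7 + \left(\left(\frac{5}{3} + \frac{8}{5}\right) - 4\right) = -7 + \left(\frac{49}{15} - 4\right) = -7 - \frac{11}{15} = - \frac{116}{15}$)
$z{\left(-2 \right)} \left(-7 - 10\right) \left(- 5 \left(-1 + 2\right)\right) = - \frac{116 \left(-7 - 10\right)}{15} \left(- 5 \left(-1 + 2\right)\right) = \left(- \frac{116}{15}\right) \left(-17\right) \left(\left(-5\right) 1\right) = \frac{1972}{15} \left(-5\right) = - \frac{1972}{3}$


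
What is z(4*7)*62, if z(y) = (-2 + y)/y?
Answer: 403/7 ≈ 57.571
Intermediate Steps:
z(y) = (-2 + y)/y
z(4*7)*62 = ((-2 + 4*7)/((4*7)))*62 = ((-2 + 28)/28)*62 = ((1/28)*26)*62 = (13/14)*62 = 403/7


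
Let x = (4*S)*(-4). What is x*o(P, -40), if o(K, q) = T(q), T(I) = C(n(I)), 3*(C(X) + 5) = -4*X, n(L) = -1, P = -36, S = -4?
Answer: -704/3 ≈ -234.67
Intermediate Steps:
C(X) = -5 - 4*X/3 (C(X) = -5 + (-4*X)/3 = -5 - 4*X/3)
T(I) = -11/3 (T(I) = -5 - 4/3*(-1) = -5 + 4/3 = -11/3)
x = 64 (x = (4*(-4))*(-4) = -16*(-4) = 64)
o(K, q) = -11/3
x*o(P, -40) = 64*(-11/3) = -704/3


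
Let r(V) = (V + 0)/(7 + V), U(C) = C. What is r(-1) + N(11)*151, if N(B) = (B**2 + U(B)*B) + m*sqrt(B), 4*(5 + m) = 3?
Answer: 219251/6 - 2567*sqrt(11)/4 ≈ 34413.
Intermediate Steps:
m = -17/4 (m = -5 + (1/4)*3 = -5 + 3/4 = -17/4 ≈ -4.2500)
N(B) = 2*B**2 - 17*sqrt(B)/4 (N(B) = (B**2 + B*B) - 17*sqrt(B)/4 = (B**2 + B**2) - 17*sqrt(B)/4 = 2*B**2 - 17*sqrt(B)/4)
r(V) = V/(7 + V)
r(-1) + N(11)*151 = -1/(7 - 1) + (2*11**2 - 17*sqrt(11)/4)*151 = -1/6 + (2*121 - 17*sqrt(11)/4)*151 = -1*1/6 + (242 - 17*sqrt(11)/4)*151 = -1/6 + (36542 - 2567*sqrt(11)/4) = 219251/6 - 2567*sqrt(11)/4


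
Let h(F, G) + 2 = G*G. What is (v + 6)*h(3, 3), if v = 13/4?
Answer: 259/4 ≈ 64.750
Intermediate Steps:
h(F, G) = -2 + G² (h(F, G) = -2 + G*G = -2 + G²)
v = 13/4 (v = 13*(¼) = 13/4 ≈ 3.2500)
(v + 6)*h(3, 3) = (13/4 + 6)*(-2 + 3²) = 37*(-2 + 9)/4 = (37/4)*7 = 259/4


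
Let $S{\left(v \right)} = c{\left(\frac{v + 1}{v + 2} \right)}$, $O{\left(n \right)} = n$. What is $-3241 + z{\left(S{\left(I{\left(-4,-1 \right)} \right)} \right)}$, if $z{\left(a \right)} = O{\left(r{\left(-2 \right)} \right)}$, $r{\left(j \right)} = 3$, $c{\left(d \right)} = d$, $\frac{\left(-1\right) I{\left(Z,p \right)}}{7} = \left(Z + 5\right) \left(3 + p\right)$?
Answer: $-3238$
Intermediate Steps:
$I{\left(Z,p \right)} = - 7 \left(3 + p\right) \left(5 + Z\right)$ ($I{\left(Z,p \right)} = - 7 \left(Z + 5\right) \left(3 + p\right) = - 7 \left(5 + Z\right) \left(3 + p\right) = - 7 \left(3 + p\right) \left(5 + Z\right)$)
$S{\left(v \right)} = \frac{1 + v}{2 + v}$ ($S{\left(v \right)} = \frac{v + 1}{v + 2} = \frac{1 + v}{2 + v}$)
$z{\left(a \right)} = 3$
$-3241 + z{\left(S{\left(I{\left(-4,-1 \right)} \right)} \right)} = -3241 + 3 = -3238$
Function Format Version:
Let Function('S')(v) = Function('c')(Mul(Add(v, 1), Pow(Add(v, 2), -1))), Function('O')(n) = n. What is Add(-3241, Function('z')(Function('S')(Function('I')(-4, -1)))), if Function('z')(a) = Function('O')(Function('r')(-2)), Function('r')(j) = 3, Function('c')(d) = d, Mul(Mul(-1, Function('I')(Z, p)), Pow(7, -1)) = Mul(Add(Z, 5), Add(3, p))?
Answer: -3238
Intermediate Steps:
Function('I')(Z, p) = Mul(-7, Add(3, p), Add(5, Z)) (Function('I')(Z, p) = Mul(-7, Mul(Add(Z, 5), Add(3, p))) = Mul(-7, Mul(Add(5, Z), Add(3, p))) = Mul(-7, Mul(Add(3, p), Add(5, Z))) = Mul(-7, Add(3, p), Add(5, Z)))
Function('S')(v) = Mul(Pow(Add(2, v), -1), Add(1, v)) (Function('S')(v) = Mul(Add(v, 1), Pow(Add(v, 2), -1)) = Mul(Add(1, v), Pow(Add(2, v), -1)) = Mul(Pow(Add(2, v), -1), Add(1, v)))
Function('z')(a) = 3
Add(-3241, Function('z')(Function('S')(Function('I')(-4, -1)))) = Add(-3241, 3) = -3238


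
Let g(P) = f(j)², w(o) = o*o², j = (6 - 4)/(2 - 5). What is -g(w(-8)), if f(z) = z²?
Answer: -16/81 ≈ -0.19753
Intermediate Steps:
j = -⅔ (j = 2/(-3) = 2*(-⅓) = -⅔ ≈ -0.66667)
w(o) = o³
g(P) = 16/81 (g(P) = ((-⅔)²)² = (4/9)² = 16/81)
-g(w(-8)) = -1*16/81 = -16/81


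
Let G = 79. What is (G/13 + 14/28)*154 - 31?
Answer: 12764/13 ≈ 981.85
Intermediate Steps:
(G/13 + 14/28)*154 - 31 = (79/13 + 14/28)*154 - 31 = (79*(1/13) + 14*(1/28))*154 - 31 = (79/13 + ½)*154 - 31 = (171/26)*154 - 31 = 13167/13 - 31 = 12764/13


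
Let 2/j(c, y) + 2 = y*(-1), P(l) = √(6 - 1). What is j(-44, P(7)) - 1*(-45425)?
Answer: 45429 - 2*√5 ≈ 45425.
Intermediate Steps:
P(l) = √5
j(c, y) = 2/(-2 - y) (j(c, y) = 2/(-2 + y*(-1)) = 2/(-2 - y))
j(-44, P(7)) - 1*(-45425) = -2/(2 + √5) - 1*(-45425) = -2/(2 + √5) + 45425 = 45425 - 2/(2 + √5)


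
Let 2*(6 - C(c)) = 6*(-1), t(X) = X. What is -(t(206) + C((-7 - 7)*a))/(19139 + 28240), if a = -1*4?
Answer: -215/47379 ≈ -0.0045379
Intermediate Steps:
a = -4
C(c) = 9 (C(c) = 6 - 3*(-1) = 6 - ½*(-6) = 6 + 3 = 9)
-(t(206) + C((-7 - 7)*a))/(19139 + 28240) = -(206 + 9)/(19139 + 28240) = -215/47379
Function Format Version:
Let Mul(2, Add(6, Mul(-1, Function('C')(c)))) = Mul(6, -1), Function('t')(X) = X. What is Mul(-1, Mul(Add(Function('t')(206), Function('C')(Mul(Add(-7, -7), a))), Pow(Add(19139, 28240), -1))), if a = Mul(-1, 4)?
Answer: Rational(-215, 47379) ≈ -0.0045379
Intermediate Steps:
a = -4
Function('C')(c) = 9 (Function('C')(c) = Add(6, Mul(Rational(-1, 2), Mul(6, -1))) = Add(6, Mul(Rational(-1, 2), -6)) = Add(6, 3) = 9)
Mul(-1, Mul(Add(Function('t')(206), Function('C')(Mul(Add(-7, -7), a))), Pow(Add(19139, 28240), -1))) = Mul(-1, Mul(Add(206, 9), Pow(Add(19139, 28240), -1))) = Mul(-1, Mul(215, Pow(47379, -1))) = Mul(-1, Mul(215, Rational(1, 47379))) = Mul(-1, Rational(215, 47379)) = Rational(-215, 47379)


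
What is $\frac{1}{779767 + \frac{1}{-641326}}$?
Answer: $\frac{641326}{500084851041} \approx 1.2824 \cdot 10^{-6}$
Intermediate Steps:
$\frac{1}{779767 + \frac{1}{-641326}} = \frac{1}{779767 - \frac{1}{641326}} = \frac{1}{\frac{500084851041}{641326}} = \frac{641326}{500084851041}$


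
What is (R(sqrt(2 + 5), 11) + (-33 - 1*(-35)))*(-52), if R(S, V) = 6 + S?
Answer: -416 - 52*sqrt(7) ≈ -553.58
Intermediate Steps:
(R(sqrt(2 + 5), 11) + (-33 - 1*(-35)))*(-52) = ((6 + sqrt(2 + 5)) + (-33 - 1*(-35)))*(-52) = ((6 + sqrt(7)) + (-33 + 35))*(-52) = ((6 + sqrt(7)) + 2)*(-52) = (8 + sqrt(7))*(-52) = -416 - 52*sqrt(7)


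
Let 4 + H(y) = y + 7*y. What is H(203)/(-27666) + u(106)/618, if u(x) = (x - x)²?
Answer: -90/1537 ≈ -0.058556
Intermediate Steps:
u(x) = 0 (u(x) = 0² = 0)
H(y) = -4 + 8*y (H(y) = -4 + (y + 7*y) = -4 + 8*y)
H(203)/(-27666) + u(106)/618 = (-4 + 8*203)/(-27666) + 0/618 = (-4 + 1624)*(-1/27666) + 0*(1/618) = 1620*(-1/27666) + 0 = -90/1537 + 0 = -90/1537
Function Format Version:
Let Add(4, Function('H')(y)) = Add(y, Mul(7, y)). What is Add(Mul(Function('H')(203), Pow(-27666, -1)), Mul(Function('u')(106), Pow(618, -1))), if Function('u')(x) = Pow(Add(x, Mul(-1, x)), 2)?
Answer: Rational(-90, 1537) ≈ -0.058556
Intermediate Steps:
Function('u')(x) = 0 (Function('u')(x) = Pow(0, 2) = 0)
Function('H')(y) = Add(-4, Mul(8, y)) (Function('H')(y) = Add(-4, Add(y, Mul(7, y))) = Add(-4, Mul(8, y)))
Add(Mul(Function('H')(203), Pow(-27666, -1)), Mul(Function('u')(106), Pow(618, -1))) = Add(Mul(Add(-4, Mul(8, 203)), Pow(-27666, -1)), Mul(0, Pow(618, -1))) = Add(Mul(Add(-4, 1624), Rational(-1, 27666)), Mul(0, Rational(1, 618))) = Add(Mul(1620, Rational(-1, 27666)), 0) = Add(Rational(-90, 1537), 0) = Rational(-90, 1537)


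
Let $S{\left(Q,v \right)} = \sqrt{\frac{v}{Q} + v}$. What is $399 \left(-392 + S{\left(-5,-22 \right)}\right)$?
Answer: $-156408 + \frac{798 i \sqrt{110}}{5} \approx -1.5641 \cdot 10^{5} + 1673.9 i$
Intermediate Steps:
$S{\left(Q,v \right)} = \sqrt{v + \frac{v}{Q}}$
$399 \left(-392 + S{\left(-5,-22 \right)}\right) = 399 \left(-392 + \sqrt{-22 - \frac{22}{-5}}\right) = 399 \left(-392 + \sqrt{-22 - - \frac{22}{5}}\right) = 399 \left(-392 + \sqrt{-22 + \frac{22}{5}}\right) = 399 \left(-392 + \sqrt{- \frac{88}{5}}\right) = 399 \left(-392 + \frac{2 i \sqrt{110}}{5}\right) = -156408 + \frac{798 i \sqrt{110}}{5}$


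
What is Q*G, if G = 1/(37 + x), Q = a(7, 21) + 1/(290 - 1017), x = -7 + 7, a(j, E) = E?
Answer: 15266/26899 ≈ 0.56753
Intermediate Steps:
x = 0
Q = 15266/727 (Q = 21 + 1/(290 - 1017) = 21 + 1/(-727) = 21 - 1/727 = 15266/727 ≈ 20.999)
G = 1/37 (G = 1/(37 + 0) = 1/37 ≈ 0.027027)
Q*G = (15266/727)*(1/37) = 15266/26899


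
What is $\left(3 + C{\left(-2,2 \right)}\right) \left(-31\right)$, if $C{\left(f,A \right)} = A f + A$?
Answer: $-31$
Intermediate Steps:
$C{\left(f,A \right)} = A + A f$
$\left(3 + C{\left(-2,2 \right)}\right) \left(-31\right) = \left(3 + 2 \left(1 - 2\right)\right) \left(-31\right) = \left(3 + 2 \left(-1\right)\right) \left(-31\right) = \left(3 - 2\right) \left(-31\right) = 1 \left(-31\right) = -31$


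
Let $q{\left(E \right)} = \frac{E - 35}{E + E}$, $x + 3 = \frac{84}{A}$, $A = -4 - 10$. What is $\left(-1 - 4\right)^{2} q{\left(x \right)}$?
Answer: $\frac{550}{9} \approx 61.111$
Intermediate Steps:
$A = -14$ ($A = -4 - 10 = -14$)
$x = -9$ ($x = -3 + \frac{84}{-14} = -3 + 84 \left(- \frac{1}{14}\right) = -3 - 6 = -9$)
$q{\left(E \right)} = \frac{-35 + E}{2 E}$
$\left(-1 - 4\right)^{2} q{\left(x \right)} = \left(-1 - 4\right)^{2} \frac{-35 - 9}{2 \left(-9\right)} = \left(-5\right)^{2} \cdot \frac{1}{2} \left(- \frac{1}{9}\right) \left(-44\right) = 25 \cdot \frac{22}{9} = \frac{550}{9}$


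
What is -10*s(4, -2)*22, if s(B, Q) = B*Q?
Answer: 1760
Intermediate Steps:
-10*s(4, -2)*22 = -40*(-2)*22 = -10*(-8)*22 = 80*22 = 1760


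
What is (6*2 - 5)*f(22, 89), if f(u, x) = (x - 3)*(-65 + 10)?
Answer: -33110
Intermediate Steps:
f(u, x) = 165 - 55*x (f(u, x) = (-3 + x)*(-55) = 165 - 55*x)
(6*2 - 5)*f(22, 89) = (6*2 - 5)*(165 - 55*89) = (12 - 5)*(165 - 4895) = 7*(-4730) = -33110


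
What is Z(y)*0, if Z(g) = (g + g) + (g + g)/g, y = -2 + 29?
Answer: 0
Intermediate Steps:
y = 27
Z(g) = 2 + 2*g (Z(g) = 2*g + (2*g)/g = 2*g + 2 = 2 + 2*g)
Z(y)*0 = (2 + 2*27)*0 = (2 + 54)*0 = 56*0 = 0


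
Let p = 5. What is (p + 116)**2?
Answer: 14641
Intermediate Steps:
(p + 116)**2 = (5 + 116)**2 = 121**2 = 14641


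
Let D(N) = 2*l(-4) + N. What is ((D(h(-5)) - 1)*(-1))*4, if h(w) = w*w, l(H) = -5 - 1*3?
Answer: -32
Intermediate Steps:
l(H) = -8 (l(H) = -5 - 3 = -8)
h(w) = w**2
D(N) = -16 + N (D(N) = 2*(-8) + N = -16 + N)
((D(h(-5)) - 1)*(-1))*4 = (((-16 + (-5)**2) - 1)*(-1))*4 = (((-16 + 25) - 1)*(-1))*4 = ((9 - 1)*(-1))*4 = (8*(-1))*4 = -8*4 = -32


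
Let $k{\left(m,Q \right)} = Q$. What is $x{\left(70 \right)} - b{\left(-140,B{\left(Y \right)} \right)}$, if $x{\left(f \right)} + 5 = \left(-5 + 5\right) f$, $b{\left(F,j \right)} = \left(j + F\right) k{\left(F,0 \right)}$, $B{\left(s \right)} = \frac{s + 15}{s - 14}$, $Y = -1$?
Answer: $-5$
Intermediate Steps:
$B{\left(s \right)} = \frac{15 + s}{-14 + s}$
$b{\left(F,j \right)} = 0$ ($b{\left(F,j \right)} = \left(j + F\right) 0 = \left(F + j\right) 0 = 0$)
$x{\left(f \right)} = -5$ ($x{\left(f \right)} = -5 + \left(-5 + 5\right) f = -5 + 0 f = -5 + 0 = -5$)
$x{\left(70 \right)} - b{\left(-140,B{\left(Y \right)} \right)} = -5 - 0 = -5 + 0 = -5$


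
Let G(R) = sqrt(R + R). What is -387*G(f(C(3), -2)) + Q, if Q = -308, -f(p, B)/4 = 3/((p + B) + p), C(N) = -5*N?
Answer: -308 - 387*sqrt(3)/2 ≈ -643.15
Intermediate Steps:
f(p, B) = -12/(B + 2*p) (f(p, B) = -12/((p + B) + p) = -12/((B + p) + p) = -12/(B + 2*p))
G(R) = sqrt(2)*sqrt(R) (G(R) = sqrt(2*R) = sqrt(2)*sqrt(R))
-387*G(f(C(3), -2)) + Q = -387*sqrt(2)*sqrt(-12/(-2 + 2*(-5*3))) - 308 = -387*sqrt(2)*sqrt(-12/(-2 + 2*(-15))) - 308 = -387*sqrt(2)*sqrt(-12/(-2 - 30)) - 308 = -387*sqrt(2)*sqrt(-12/(-32)) - 308 = -387*sqrt(2)*sqrt(-12*(-1/32)) - 308 = -387*sqrt(2)*sqrt(3/8) - 308 = -387*sqrt(2)*sqrt(6)/4 - 308 = -387*sqrt(3)/2 - 308 = -308 - 387*sqrt(3)/2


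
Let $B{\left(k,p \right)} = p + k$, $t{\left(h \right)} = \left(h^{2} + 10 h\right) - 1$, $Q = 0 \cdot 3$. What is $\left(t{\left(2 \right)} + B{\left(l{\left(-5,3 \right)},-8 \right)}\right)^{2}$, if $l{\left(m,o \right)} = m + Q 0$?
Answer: $100$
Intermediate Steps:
$Q = 0$
$l{\left(m,o \right)} = m$ ($l{\left(m,o \right)} = m + 0 \cdot 0 = m + 0 = m$)
$t{\left(h \right)} = -1 + h^{2} + 10 h$
$B{\left(k,p \right)} = k + p$
$\left(t{\left(2 \right)} + B{\left(l{\left(-5,3 \right)},-8 \right)}\right)^{2} = \left(\left(-1 + 2^{2} + 10 \cdot 2\right) - 13\right)^{2} = \left(\left(-1 + 4 + 20\right) - 13\right)^{2} = \left(23 - 13\right)^{2} = 10^{2} = 100$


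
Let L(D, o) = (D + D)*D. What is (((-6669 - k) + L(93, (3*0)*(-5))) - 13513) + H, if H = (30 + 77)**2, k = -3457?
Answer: 12022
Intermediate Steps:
H = 11449 (H = 107**2 = 11449)
L(D, o) = 2*D**2 (L(D, o) = (2*D)*D = 2*D**2)
(((-6669 - k) + L(93, (3*0)*(-5))) - 13513) + H = (((-6669 - 1*(-3457)) + 2*93**2) - 13513) + 11449 = (((-6669 + 3457) + 2*8649) - 13513) + 11449 = ((-3212 + 17298) - 13513) + 11449 = (14086 - 13513) + 11449 = 573 + 11449 = 12022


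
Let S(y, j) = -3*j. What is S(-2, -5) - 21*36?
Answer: -741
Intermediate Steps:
S(-2, -5) - 21*36 = -3*(-5) - 21*36 = 15 - 756 = -741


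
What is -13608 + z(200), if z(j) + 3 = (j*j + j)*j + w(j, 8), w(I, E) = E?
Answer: 8026397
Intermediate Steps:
z(j) = 5 + j*(j + j²) (z(j) = -3 + ((j*j + j)*j + 8) = -3 + ((j² + j)*j + 8) = -3 + ((j + j²)*j + 8) = -3 + (j*(j + j²) + 8) = -3 + (8 + j*(j + j²)) = 5 + j*(j + j²))
-13608 + z(200) = -13608 + (5 + 200² + 200³) = -13608 + (5 + 40000 + 8000000) = -13608 + 8040005 = 8026397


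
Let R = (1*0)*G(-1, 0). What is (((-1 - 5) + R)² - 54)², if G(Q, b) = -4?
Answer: 324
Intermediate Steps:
R = 0 (R = (1*0)*(-4) = 0*(-4) = 0)
(((-1 - 5) + R)² - 54)² = (((-1 - 5) + 0)² - 54)² = ((-6 + 0)² - 54)² = ((-6)² - 54)² = (36 - 54)² = (-18)² = 324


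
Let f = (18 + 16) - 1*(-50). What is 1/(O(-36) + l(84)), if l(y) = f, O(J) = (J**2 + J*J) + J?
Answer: 1/2640 ≈ 0.00037879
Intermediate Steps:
O(J) = J + 2*J**2 (O(J) = (J**2 + J**2) + J = 2*J**2 + J = J + 2*J**2)
f = 84 (f = 34 + 50 = 84)
l(y) = 84
1/(O(-36) + l(84)) = 1/(-36*(1 + 2*(-36)) + 84) = 1/(-36*(1 - 72) + 84) = 1/(-36*(-71) + 84) = 1/(2556 + 84) = 1/2640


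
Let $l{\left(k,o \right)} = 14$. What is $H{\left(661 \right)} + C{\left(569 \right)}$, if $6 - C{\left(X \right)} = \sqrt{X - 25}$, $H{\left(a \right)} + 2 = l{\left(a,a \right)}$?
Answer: $18 - 4 \sqrt{34} \approx -5.3238$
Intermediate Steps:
$H{\left(a \right)} = 12$ ($H{\left(a \right)} = -2 + 14 = 12$)
$C{\left(X \right)} = 6 - \sqrt{-25 + X}$ ($C{\left(X \right)} = 6 - \sqrt{X - 25} = 6 - \sqrt{-25 + X}$)
$H{\left(661 \right)} + C{\left(569 \right)} = 12 + \left(6 - \sqrt{-25 + 569}\right) = 12 + \left(6 - \sqrt{544}\right) = 12 + \left(6 - 4 \sqrt{34}\right) = 18 - 4 \sqrt{34}$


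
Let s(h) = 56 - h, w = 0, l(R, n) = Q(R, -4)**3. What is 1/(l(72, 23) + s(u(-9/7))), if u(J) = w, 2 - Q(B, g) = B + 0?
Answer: -1/342944 ≈ -2.9159e-6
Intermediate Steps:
Q(B, g) = 2 - B (Q(B, g) = 2 - (B + 0) = 2 - B)
l(R, n) = (2 - R)**3
u(J) = 0
1/(l(72, 23) + s(u(-9/7))) = 1/(-(-2 + 72)**3 + (56 - 1*0)) = 1/(-1*70**3 + (56 + 0)) = 1/(-1*343000 + 56) = 1/(-343000 + 56) = 1/(-342944) = -1/342944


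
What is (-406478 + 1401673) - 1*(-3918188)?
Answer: 4913383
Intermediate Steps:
(-406478 + 1401673) - 1*(-3918188) = 995195 + 3918188 = 4913383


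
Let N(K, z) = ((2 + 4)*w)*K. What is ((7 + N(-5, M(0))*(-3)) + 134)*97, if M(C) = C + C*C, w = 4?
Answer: 48597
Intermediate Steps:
M(C) = C + C²
N(K, z) = 24*K (N(K, z) = ((2 + 4)*4)*K = (6*4)*K = 24*K)
((7 + N(-5, M(0))*(-3)) + 134)*97 = ((7 + (24*(-5))*(-3)) + 134)*97 = ((7 - 120*(-3)) + 134)*97 = ((7 + 360) + 134)*97 = (367 + 134)*97 = 501*97 = 48597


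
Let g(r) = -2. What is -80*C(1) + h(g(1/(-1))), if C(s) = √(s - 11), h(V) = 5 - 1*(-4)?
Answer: 9 - 80*I*√10 ≈ 9.0 - 252.98*I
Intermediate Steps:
h(V) = 9 (h(V) = 5 + 4 = 9)
C(s) = √(-11 + s)
-80*C(1) + h(g(1/(-1))) = -80*√(-11 + 1) + 9 = -80*I*√10 + 9 = 9 - 80*I*√10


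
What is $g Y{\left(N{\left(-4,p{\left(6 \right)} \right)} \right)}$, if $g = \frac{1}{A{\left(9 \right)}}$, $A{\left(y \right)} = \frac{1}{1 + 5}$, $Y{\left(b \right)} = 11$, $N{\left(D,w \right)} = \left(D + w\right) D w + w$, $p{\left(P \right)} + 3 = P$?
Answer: $66$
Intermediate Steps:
$p{\left(P \right)} = -3 + P$
$N{\left(D,w \right)} = w + D w \left(D + w\right)$ ($N{\left(D,w \right)} = D \left(D + w\right) w + w = D w \left(D + w\right) + w = w + D w \left(D + w\right)$)
$A{\left(y \right)} = \frac{1}{6}$
$g = 6$ ($g = \frac{1}{\frac{1}{6}} = 6$)
$g Y{\left(N{\left(-4,p{\left(6 \right)} \right)} \right)} = 6 \cdot 11 = 66$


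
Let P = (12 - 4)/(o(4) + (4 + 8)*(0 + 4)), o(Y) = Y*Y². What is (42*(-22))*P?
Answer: -66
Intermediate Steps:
o(Y) = Y³
P = 1/14 (P = (12 - 4)/(4³ + (4 + 8)*(0 + 4)) = 8/(64 + 12*4) = 8/(64 + 48) = 8/112 = 8*(1/112) = 1/14 ≈ 0.071429)
(42*(-22))*P = (42*(-22))*(1/14) = -924*1/14 = -66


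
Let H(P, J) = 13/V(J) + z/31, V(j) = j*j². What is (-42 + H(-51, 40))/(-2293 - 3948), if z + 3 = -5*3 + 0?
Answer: 84479597/12382144000 ≈ 0.0068227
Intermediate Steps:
z = -18 (z = -3 + (-5*3 + 0) = -3 + (-15 + 0) = -3 - 15 = -18)
V(j) = j³
H(P, J) = -18/31 + 13/J³ (H(P, J) = 13/(J³) - 18/31 = 13/J³ - 18*1/31 = 13/J³ - 18/31 = -18/31 + 13/J³)
(-42 + H(-51, 40))/(-2293 - 3948) = (-42 + (-18/31 + 13/40³))/(-2293 - 3948) = (-42 + (-18/31 + 13*(1/64000)))/(-6241) = (-42 + (-18/31 + 13/64000))*(-1/6241) = (-42 - 1151597/1984000)*(-1/6241) = -84479597/1984000*(-1/6241) = 84479597/12382144000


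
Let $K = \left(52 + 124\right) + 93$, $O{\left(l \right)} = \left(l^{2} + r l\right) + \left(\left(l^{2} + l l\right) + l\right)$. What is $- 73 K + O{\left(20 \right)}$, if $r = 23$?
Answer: $-17957$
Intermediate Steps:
$O{\left(l \right)} = 3 l^{2} + 24 l$ ($O{\left(l \right)} = \left(l^{2} + 23 l\right) + \left(\left(l^{2} + l l\right) + l\right) = \left(l^{2} + 23 l\right) + \left(\left(l^{2} + l^{2}\right) + l\right) = \left(l^{2} + 23 l\right) + \left(2 l^{2} + l\right) = \left(l^{2} + 23 l\right) + \left(l + 2 l^{2}\right) = 3 l^{2} + 24 l$)
$K = 269$ ($K = 176 + 93 = 269$)
$- 73 K + O{\left(20 \right)} = \left(-73\right) 269 + 3 \cdot 20 \left(8 + 20\right) = -19637 + 3 \cdot 20 \cdot 28 = -19637 + 1680 = -17957$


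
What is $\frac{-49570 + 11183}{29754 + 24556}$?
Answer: $- \frac{38387}{54310} \approx -0.70681$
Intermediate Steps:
$\frac{-49570 + 11183}{29754 + 24556} = - \frac{38387}{54310}$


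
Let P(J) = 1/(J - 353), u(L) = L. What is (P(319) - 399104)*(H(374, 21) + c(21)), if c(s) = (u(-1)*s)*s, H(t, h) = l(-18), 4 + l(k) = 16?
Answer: 5821331373/34 ≈ 1.7122e+8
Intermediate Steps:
l(k) = 12 (l(k) = -4 + 16 = 12)
H(t, h) = 12
c(s) = -s**2 (c(s) = (-s)*s = -s**2)
P(J) = 1/(-353 + J)
(P(319) - 399104)*(H(374, 21) + c(21)) = (1/(-353 + 319) - 399104)*(12 - 1*21**2) = (1/(-34) - 399104)*(12 - 1*441) = (-1/34 - 399104)*(12 - 441) = -13569537/34*(-429) = 5821331373/34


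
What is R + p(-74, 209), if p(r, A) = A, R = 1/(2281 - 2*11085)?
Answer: 4156800/19889 ≈ 209.00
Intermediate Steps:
R = -1/19889 (R = 1/(2281 - 22170) = 1/(-19889) = -1/19889 ≈ -5.0279e-5)
R + p(-74, 209) = -1/19889 + 209 = 4156800/19889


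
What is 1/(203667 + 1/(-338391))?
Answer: 338391/68919079796 ≈ 4.9100e-6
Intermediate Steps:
1/(203667 + 1/(-338391)) = 1/(203667 - 1/338391) = 1/(68919079796/338391) = 338391/68919079796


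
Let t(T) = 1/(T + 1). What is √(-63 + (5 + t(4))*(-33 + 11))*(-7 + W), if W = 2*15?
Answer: 23*I*√4435/5 ≈ 306.34*I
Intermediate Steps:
W = 30
t(T) = 1/(1 + T)
√(-63 + (5 + t(4))*(-33 + 11))*(-7 + W) = √(-63 + (5 + 1/(1 + 4))*(-33 + 11))*(-7 + 30) = √(-63 + (5 + 1/5)*(-22))*23 = √(-63 + (5 + ⅕)*(-22))*23 = √(-63 + (26/5)*(-22))*23 = √(-63 - 572/5)*23 = √(-887/5)*23 = (I*√4435/5)*23 = 23*I*√4435/5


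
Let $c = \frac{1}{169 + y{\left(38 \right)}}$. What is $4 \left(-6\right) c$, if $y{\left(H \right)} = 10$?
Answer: $- \frac{24}{179} \approx -0.13408$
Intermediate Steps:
$c = \frac{1}{179}$ ($c = \frac{1}{169 + 10} = \frac{1}{179} \approx 0.0055866$)
$4 \left(-6\right) c = 4 \left(-6\right) \frac{1}{179} = \left(-24\right) \frac{1}{179} = - \frac{24}{179}$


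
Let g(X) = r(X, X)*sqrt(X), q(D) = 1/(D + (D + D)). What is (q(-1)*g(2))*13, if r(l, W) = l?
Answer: -26*sqrt(2)/3 ≈ -12.257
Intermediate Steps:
q(D) = 1/(3*D) (q(D) = 1/(D + 2*D) = 1/(3*D))
g(X) = X**(3/2) (g(X) = X*sqrt(X) = X**(3/2))
(q(-1)*g(2))*13 = (((1/3)/(-1))*2**(3/2))*13 = (((1/3)*(-1))*(2*sqrt(2)))*13 = -2*sqrt(2)/3*13 = -26*sqrt(2)/3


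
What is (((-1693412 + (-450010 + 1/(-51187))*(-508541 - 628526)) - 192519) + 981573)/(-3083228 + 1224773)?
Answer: -2910211953144379/10569859565 ≈ -2.7533e+5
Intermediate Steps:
(((-1693412 + (-450010 + 1/(-51187))*(-508541 - 628526)) - 192519) + 981573)/(-3083228 + 1224773) = (((-1693412 + (-450010 - 1/51187)*(-1137067)) - 192519) + 981573)/(-1858455) = (((-1693412 - 23034661871/51187*(-1137067)) - 192519) + 981573)*(-1/1858455) = (((-1693412 + 26191953869672357/51187) - 192519) + 981573)*(-1/1858455) = ((26191867188992313/51187 - 192519) + 981573)*(-1/1858455) = (26191857334522260/51187 + 981573)*(-1/1858455) = (26191907578299411/51187)*(-1/1858455) = -2910211953144379/10569859565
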